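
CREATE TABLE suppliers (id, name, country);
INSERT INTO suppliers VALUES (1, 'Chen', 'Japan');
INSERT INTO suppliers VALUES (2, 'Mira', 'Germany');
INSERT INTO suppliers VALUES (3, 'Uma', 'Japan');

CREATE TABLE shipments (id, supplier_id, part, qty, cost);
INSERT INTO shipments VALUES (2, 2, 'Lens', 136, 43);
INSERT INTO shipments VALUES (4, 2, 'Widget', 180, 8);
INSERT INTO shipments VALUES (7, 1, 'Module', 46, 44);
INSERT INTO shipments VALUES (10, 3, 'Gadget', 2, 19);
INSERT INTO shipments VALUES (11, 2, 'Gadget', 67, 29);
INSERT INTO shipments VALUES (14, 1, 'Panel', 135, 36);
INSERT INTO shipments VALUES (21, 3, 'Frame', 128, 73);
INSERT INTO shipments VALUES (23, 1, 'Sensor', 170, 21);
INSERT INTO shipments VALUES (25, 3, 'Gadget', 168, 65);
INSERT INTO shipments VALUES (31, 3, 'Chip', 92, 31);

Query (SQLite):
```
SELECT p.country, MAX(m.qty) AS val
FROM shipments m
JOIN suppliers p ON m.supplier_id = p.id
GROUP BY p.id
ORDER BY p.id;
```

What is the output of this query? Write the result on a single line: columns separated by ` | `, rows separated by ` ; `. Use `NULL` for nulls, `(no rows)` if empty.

Japan | 170 ; Germany | 180 ; Japan | 168

Join each shipments row to its suppliers via supplier_id.
Group joined rows by suppliers.id; compute MAX(m.qty) per group.
  1: ids {7, 14, 23} → MAX(m.qty)=170
  2: ids {2, 4, 11} → MAX(m.qty)=180
  3: ids {10, 21, 25, 31} → MAX(m.qty)=168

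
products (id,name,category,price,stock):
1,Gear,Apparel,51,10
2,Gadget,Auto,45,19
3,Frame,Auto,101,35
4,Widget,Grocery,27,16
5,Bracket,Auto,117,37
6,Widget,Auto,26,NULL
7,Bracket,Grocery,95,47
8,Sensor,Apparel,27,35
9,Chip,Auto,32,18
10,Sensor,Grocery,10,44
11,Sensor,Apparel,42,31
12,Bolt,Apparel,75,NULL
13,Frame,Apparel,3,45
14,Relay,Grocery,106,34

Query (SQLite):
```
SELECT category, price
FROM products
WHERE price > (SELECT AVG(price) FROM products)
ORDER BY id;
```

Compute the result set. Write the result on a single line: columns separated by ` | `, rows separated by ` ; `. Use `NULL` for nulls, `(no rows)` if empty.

Scalar subquery: AVG(price) over all products rows = 54.071429 (≈; comparison uses full precision).
Keep rows where price > that value.

Auto | 101 ; Auto | 117 ; Grocery | 95 ; Apparel | 75 ; Grocery | 106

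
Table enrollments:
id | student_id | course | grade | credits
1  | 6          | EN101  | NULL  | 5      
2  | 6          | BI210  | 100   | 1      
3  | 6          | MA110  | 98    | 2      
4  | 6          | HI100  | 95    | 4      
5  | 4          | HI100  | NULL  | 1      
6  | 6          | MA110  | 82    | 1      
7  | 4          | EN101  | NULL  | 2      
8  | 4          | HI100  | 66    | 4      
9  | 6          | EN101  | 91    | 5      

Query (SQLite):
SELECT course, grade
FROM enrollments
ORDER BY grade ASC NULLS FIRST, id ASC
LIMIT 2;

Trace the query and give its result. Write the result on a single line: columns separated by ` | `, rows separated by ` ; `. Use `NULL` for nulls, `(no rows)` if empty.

EN101 | NULL ; HI100 | NULL

Sort by grade asc, tiebreak id asc: (NULL, id=1), (NULL, id=5), (NULL, id=7), (66, id=8), (82, id=6) …. Take first 2.
NULLS FIRST: NULL grade rows go before all non-NULL rows (among themselves ordered by id asc).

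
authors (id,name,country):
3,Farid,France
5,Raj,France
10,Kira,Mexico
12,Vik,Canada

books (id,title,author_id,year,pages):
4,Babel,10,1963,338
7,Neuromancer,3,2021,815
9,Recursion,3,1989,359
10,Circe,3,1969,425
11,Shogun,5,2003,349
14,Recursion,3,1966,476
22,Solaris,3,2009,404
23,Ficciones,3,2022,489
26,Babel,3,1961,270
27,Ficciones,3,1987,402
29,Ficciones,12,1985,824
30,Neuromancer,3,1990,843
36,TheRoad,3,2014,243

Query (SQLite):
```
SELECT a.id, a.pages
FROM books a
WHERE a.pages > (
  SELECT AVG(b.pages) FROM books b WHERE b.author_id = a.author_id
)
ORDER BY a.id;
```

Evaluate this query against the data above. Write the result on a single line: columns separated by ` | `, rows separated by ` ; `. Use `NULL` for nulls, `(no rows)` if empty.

7 | 815 ; 14 | 476 ; 23 | 489 ; 30 | 843

For each books row a, compute AVG(pages) over rows sharing a.author_id.
Keep row a if a.pages > that per-group AVG.
  author_id=3: AVG(pages) = 472.6
  author_id=5: AVG(pages) = 349.0
  author_id=10: AVG(pages) = 338.0
  author_id=12: AVG(pages) = 824.0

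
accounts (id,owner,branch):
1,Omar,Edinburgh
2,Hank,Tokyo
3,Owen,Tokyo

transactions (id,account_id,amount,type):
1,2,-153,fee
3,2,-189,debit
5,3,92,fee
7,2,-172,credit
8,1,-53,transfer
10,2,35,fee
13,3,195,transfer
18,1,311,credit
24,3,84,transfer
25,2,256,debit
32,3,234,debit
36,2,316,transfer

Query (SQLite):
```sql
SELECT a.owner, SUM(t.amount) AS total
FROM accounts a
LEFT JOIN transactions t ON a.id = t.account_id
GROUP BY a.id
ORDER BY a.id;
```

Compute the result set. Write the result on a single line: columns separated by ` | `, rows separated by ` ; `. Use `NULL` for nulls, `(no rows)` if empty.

Omar | 258 ; Hank | 93 ; Owen | 605

LEFT JOIN keeps every accounts row; unmatched ones get NULL for transactions columns.
Group by accounts.id and compute SUM(t.amount). SUM over an all-NULL group is NULL.
  1: ids {8, 18} → SUM(t.amount)=258
  2: ids {1, 3, 7, 10, 25, 36} → SUM(t.amount)=93
  3: ids {5, 13, 24, 32} → SUM(t.amount)=605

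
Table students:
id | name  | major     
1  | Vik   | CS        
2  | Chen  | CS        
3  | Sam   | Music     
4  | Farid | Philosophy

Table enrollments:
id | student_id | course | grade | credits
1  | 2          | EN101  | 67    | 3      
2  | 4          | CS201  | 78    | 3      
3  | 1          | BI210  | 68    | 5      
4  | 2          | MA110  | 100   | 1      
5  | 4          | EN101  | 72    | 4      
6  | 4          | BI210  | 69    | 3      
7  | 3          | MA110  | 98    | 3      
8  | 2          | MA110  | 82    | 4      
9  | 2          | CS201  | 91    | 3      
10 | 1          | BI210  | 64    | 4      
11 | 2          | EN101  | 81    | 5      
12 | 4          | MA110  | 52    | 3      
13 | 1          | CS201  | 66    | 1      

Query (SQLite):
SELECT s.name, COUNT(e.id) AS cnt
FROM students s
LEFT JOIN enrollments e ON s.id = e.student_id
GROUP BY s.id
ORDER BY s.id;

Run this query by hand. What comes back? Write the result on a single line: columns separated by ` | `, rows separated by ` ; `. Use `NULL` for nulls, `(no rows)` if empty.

Vik | 3 ; Chen | 5 ; Sam | 1 ; Farid | 4

LEFT JOIN keeps every students row; unmatched ones get NULL for enrollments columns.
Group by students.id and compute COUNT(e.id). COUNT(col) of an all-NULL group is 0.
  1: ids {3, 10, 13} → COUNT(e.id)=3
  2: ids {1, 4, 8, 9, 11} → COUNT(e.id)=5
  3: ids {7} → COUNT(e.id)=1
  4: ids {2, 5, 6, 12} → COUNT(e.id)=4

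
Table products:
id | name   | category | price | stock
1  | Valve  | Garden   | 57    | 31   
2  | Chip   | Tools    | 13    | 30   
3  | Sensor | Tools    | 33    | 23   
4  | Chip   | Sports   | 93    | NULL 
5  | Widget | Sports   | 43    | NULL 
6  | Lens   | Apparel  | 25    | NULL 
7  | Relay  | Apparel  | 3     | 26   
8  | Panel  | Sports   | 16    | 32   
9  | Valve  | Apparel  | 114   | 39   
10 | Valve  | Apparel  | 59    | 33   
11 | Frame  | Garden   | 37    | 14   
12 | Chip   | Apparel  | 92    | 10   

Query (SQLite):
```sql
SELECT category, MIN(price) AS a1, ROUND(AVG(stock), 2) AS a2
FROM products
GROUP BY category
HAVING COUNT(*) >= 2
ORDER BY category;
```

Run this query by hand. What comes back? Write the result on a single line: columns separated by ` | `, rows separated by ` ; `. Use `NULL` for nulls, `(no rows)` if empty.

Apparel | 3 | 27 ; Garden | 37 | 22.5 ; Sports | 16 | 32 ; Tools | 13 | 26.5

Group products by category.
Per group compute: MIN(price), ROUND(AVG(stock), 2).
HAVING: drop groups with fewer than 2 rows.
  Apparel: ids {6, 7, 9, 10, 12} → MIN(price)=3, ROUND(AVG(stock), 2)=27
  Garden: ids {1, 11} → MIN(price)=37, ROUND(AVG(stock), 2)=22.5
  Sports: ids {4, 5, 8} → MIN(price)=16, ROUND(AVG(stock), 2)=32
  Tools: ids {2, 3} → MIN(price)=13, ROUND(AVG(stock), 2)=26.5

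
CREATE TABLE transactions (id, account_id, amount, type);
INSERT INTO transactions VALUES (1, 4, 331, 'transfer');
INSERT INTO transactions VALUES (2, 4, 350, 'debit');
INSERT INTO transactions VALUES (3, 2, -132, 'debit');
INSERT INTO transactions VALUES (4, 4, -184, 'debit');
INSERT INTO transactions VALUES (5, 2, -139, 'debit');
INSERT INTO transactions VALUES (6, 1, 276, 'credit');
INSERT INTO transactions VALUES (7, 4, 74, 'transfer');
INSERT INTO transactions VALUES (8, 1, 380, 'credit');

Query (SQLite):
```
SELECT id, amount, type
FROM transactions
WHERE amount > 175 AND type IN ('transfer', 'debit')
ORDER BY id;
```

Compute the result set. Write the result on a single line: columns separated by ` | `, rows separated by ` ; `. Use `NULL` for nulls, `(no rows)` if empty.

1 | 331 | transfer ; 2 | 350 | debit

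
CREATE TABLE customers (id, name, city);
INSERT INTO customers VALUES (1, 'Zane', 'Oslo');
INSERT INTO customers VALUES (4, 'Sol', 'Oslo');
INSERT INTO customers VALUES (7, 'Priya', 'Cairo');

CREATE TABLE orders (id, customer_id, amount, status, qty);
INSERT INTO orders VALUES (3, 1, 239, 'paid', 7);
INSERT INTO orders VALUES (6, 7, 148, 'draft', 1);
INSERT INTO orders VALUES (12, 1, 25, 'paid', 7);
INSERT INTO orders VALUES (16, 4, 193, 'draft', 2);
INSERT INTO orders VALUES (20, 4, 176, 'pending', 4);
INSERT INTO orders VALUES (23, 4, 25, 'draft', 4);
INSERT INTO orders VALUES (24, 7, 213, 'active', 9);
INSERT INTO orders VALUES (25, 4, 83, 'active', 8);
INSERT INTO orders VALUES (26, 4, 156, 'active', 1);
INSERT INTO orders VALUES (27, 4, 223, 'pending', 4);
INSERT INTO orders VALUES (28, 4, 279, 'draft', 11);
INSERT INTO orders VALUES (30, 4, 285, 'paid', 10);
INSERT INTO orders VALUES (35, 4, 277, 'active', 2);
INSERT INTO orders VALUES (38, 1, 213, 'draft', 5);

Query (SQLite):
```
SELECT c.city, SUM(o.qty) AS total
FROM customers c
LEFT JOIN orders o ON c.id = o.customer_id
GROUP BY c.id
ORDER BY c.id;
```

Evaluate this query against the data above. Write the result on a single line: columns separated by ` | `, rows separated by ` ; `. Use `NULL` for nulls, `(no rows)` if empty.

Oslo | 19 ; Oslo | 46 ; Cairo | 10

LEFT JOIN keeps every customers row; unmatched ones get NULL for orders columns.
Group by customers.id and compute SUM(o.qty). SUM over an all-NULL group is NULL.
  1: ids {3, 12, 38} → SUM(o.qty)=19
  4: ids {16, 20, 23, 25, 26, 27, 28, 30, 35} → SUM(o.qty)=46
  7: ids {6, 24} → SUM(o.qty)=10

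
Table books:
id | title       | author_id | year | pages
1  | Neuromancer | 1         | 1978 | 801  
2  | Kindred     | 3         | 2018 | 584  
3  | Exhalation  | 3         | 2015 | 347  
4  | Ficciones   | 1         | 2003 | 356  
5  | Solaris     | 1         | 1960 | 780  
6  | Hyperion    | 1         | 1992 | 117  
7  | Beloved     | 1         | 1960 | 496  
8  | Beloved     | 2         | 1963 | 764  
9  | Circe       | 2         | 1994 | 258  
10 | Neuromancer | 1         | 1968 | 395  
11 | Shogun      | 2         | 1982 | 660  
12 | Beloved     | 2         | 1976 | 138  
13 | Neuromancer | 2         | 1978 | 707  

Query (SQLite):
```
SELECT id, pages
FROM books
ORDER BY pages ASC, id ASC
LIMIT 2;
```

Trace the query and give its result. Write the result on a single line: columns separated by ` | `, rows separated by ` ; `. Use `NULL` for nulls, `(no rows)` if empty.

6 | 117 ; 12 | 138

Sort by pages asc, tiebreak id asc: (117, id=6), (138, id=12), (258, id=9), (347, id=3), (356, id=4) …. Take first 2.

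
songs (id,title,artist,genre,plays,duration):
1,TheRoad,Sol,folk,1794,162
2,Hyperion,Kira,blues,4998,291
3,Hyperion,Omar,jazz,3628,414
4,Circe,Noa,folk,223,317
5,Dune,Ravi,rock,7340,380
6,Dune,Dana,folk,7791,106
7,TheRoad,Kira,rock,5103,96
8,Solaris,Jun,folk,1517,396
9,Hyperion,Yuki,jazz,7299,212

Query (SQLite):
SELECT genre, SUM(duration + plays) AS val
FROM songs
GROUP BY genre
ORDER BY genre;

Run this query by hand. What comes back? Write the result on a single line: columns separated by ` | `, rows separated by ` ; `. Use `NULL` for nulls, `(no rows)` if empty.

For each row compute duration + plays.
Group by genre; take SUM of the expression per group.
  blues: ids {2} → SUM(duration + plays)=5289
  folk: ids {1, 4, 6, 8} → SUM(duration + plays)=12306
  jazz: ids {3, 9} → SUM(duration + plays)=11553
  rock: ids {5, 7} → SUM(duration + plays)=12919

blues | 5289 ; folk | 12306 ; jazz | 11553 ; rock | 12919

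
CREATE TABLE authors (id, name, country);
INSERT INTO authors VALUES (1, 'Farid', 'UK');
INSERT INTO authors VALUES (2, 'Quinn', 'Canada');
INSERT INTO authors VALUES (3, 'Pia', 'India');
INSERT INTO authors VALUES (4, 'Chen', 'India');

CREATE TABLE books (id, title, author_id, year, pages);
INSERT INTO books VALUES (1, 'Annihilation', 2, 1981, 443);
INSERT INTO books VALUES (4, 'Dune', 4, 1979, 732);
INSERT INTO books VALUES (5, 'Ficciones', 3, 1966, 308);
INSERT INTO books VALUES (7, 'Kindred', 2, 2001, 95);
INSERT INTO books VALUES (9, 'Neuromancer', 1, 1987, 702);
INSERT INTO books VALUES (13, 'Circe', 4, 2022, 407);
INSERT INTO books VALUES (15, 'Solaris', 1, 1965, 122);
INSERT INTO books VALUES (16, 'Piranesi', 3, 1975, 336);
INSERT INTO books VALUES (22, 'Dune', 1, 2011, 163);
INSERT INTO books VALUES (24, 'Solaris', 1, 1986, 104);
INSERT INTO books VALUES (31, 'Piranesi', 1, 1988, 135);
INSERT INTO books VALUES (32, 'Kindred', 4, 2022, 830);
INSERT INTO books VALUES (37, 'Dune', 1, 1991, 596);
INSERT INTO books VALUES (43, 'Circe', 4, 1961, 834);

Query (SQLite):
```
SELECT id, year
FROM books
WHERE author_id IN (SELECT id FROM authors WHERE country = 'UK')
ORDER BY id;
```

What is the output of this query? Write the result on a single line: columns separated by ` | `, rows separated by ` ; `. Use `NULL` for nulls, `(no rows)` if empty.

Inner query: authors.id where country = 'UK'.
Outer: keep books rows whose author_id is in that set.
Inner query → {1}

9 | 1987 ; 15 | 1965 ; 22 | 2011 ; 24 | 1986 ; 31 | 1988 ; 37 | 1991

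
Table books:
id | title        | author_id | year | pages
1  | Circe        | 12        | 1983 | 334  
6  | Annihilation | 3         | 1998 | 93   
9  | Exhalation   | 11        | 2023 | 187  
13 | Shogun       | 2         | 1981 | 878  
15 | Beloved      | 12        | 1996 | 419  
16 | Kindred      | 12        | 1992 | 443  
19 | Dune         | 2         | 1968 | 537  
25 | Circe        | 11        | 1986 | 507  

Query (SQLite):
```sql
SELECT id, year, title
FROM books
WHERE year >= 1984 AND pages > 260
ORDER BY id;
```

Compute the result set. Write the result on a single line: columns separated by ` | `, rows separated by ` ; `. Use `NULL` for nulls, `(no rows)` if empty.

15 | 1996 | Beloved ; 16 | 1992 | Kindred ; 25 | 1986 | Circe

year >= 1984: ids {6, 9, 15, 16, 25}
pages > 260: ids {1, 13, 15, 16, 19, 25}
Combine with AND.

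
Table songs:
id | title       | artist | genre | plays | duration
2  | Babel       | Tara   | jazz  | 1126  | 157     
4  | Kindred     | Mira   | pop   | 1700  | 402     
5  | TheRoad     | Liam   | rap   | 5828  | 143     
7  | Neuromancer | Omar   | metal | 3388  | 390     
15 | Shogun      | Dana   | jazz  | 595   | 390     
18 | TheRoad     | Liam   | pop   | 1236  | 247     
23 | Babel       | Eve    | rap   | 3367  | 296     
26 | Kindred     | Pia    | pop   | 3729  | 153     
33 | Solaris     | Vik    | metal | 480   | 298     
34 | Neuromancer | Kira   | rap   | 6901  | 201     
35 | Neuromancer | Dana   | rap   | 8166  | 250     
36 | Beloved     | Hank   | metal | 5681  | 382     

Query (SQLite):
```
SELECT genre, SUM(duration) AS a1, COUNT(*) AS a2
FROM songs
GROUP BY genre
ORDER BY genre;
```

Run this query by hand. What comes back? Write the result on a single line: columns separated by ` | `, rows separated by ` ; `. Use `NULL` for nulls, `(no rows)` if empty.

Group songs by genre.
Per group compute: SUM(duration), COUNT(*).
  jazz: ids {2, 15} → SUM(duration)=547, COUNT(*)=2
  metal: ids {7, 33, 36} → SUM(duration)=1070, COUNT(*)=3
  pop: ids {4, 18, 26} → SUM(duration)=802, COUNT(*)=3
  rap: ids {5, 23, 34, 35} → SUM(duration)=890, COUNT(*)=4

jazz | 547 | 2 ; metal | 1070 | 3 ; pop | 802 | 3 ; rap | 890 | 4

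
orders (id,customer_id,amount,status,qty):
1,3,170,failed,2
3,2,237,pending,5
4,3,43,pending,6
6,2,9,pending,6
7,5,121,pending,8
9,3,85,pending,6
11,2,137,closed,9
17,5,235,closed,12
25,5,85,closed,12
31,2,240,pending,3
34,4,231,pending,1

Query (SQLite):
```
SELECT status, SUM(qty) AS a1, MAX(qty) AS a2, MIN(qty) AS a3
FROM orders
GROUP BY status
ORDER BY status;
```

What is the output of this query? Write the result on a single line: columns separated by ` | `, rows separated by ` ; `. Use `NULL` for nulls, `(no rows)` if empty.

Group orders by status.
Per group compute: SUM(qty), MAX(qty), MIN(qty).
  closed: ids {11, 17, 25} → SUM(qty)=33, MAX(qty)=12, MIN(qty)=9
  failed: ids {1} → SUM(qty)=2, MAX(qty)=2, MIN(qty)=2
  pending: ids {3, 4, 6, 7, 9, 31, 34} → SUM(qty)=35, MAX(qty)=8, MIN(qty)=1

closed | 33 | 12 | 9 ; failed | 2 | 2 | 2 ; pending | 35 | 8 | 1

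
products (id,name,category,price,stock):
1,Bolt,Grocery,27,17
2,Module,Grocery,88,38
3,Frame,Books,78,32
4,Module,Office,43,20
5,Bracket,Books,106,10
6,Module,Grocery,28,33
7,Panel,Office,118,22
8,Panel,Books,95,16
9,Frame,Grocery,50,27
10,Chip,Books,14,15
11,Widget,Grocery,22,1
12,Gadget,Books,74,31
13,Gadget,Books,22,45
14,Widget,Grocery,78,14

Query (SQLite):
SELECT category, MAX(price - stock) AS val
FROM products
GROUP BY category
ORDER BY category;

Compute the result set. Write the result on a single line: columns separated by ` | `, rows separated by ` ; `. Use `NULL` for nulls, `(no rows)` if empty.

Books | 96 ; Grocery | 64 ; Office | 96

For each row compute price - stock.
Group by category; take MAX of the expression per group.
  Books: ids {3, 5, 8, 10, 12, 13} → MAX(price - stock)=96
  Grocery: ids {1, 2, 6, 9, 11, 14} → MAX(price - stock)=64
  Office: ids {4, 7} → MAX(price - stock)=96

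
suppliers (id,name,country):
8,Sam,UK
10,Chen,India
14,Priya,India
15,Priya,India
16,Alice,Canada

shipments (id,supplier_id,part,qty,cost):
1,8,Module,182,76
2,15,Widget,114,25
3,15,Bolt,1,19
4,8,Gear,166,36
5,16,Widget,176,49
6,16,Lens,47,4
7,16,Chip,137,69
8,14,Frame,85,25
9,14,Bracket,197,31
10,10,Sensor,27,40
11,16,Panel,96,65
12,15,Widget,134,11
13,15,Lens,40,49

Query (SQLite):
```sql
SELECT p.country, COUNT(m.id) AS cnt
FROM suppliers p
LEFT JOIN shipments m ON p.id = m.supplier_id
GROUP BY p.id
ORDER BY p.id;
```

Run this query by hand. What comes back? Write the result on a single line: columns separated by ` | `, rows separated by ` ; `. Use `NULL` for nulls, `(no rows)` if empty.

LEFT JOIN keeps every suppliers row; unmatched ones get NULL for shipments columns.
Group by suppliers.id and compute COUNT(m.id). COUNT(col) of an all-NULL group is 0.
  8: ids {1, 4} → COUNT(m.id)=2
  10: ids {10} → COUNT(m.id)=1
  14: ids {8, 9} → COUNT(m.id)=2
  15: ids {2, 3, 12, 13} → COUNT(m.id)=4
  16: ids {5, 6, 7, 11} → COUNT(m.id)=4

UK | 2 ; India | 1 ; India | 2 ; India | 4 ; Canada | 4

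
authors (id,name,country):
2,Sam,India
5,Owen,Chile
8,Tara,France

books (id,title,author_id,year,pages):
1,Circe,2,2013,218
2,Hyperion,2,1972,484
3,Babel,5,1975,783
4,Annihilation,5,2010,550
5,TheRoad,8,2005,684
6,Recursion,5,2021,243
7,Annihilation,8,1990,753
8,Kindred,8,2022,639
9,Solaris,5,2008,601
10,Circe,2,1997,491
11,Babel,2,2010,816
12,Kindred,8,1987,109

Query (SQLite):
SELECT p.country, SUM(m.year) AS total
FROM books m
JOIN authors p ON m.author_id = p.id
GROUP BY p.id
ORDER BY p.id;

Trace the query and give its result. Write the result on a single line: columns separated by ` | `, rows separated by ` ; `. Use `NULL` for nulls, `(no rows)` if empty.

India | 7992 ; Chile | 8014 ; France | 8004

Join each books row to its authors via author_id.
Group joined rows by authors.id; compute SUM(m.year) per group.
  2: ids {1, 2, 10, 11} → SUM(m.year)=7992
  5: ids {3, 4, 6, 9} → SUM(m.year)=8014
  8: ids {5, 7, 8, 12} → SUM(m.year)=8004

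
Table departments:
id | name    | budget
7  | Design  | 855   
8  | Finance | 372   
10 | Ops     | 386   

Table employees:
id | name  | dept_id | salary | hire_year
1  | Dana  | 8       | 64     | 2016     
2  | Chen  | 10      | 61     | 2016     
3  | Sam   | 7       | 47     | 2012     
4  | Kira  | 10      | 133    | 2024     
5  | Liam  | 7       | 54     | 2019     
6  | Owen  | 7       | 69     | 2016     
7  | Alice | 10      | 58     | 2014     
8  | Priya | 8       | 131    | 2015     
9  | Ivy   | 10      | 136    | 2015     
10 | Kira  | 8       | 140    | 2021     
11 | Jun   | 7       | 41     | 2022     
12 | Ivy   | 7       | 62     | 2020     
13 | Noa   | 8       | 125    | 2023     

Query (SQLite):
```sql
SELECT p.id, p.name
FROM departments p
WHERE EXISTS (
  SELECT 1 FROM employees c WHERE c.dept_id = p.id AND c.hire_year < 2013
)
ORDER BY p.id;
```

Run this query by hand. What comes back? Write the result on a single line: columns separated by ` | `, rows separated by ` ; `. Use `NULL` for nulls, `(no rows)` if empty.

7 | Design

For each departments row, check whether any employees with matching dept_id has hire_year < 2013.
Keep rows where that is true.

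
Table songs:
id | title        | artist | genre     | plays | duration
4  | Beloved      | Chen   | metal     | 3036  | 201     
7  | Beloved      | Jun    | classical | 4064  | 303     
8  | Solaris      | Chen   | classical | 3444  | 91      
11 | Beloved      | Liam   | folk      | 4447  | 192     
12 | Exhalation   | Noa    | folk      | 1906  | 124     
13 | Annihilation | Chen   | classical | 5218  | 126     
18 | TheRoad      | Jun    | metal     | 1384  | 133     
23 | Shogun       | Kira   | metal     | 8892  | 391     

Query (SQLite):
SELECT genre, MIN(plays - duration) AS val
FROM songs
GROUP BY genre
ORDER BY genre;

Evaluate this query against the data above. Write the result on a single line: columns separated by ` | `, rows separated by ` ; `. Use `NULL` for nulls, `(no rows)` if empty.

classical | 3353 ; folk | 1782 ; metal | 1251

For each row compute plays - duration.
Group by genre; take MIN of the expression per group.
  classical: ids {7, 8, 13} → MIN(plays - duration)=3353
  folk: ids {11, 12} → MIN(plays - duration)=1782
  metal: ids {4, 18, 23} → MIN(plays - duration)=1251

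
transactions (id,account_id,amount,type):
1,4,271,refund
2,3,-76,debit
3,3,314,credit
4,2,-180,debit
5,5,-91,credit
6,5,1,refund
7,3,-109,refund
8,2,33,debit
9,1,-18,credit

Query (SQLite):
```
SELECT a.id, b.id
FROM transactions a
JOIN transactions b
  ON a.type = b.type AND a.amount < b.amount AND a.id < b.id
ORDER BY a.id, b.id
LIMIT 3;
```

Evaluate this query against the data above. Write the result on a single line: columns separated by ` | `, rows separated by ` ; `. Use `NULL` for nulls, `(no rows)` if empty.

Pairs (a,b) with same type, a.amount < b.amount, a.id < b.id.
type groups: credit:{3,5,9} debit:{2,4,8} refund:{1,6,7}
Ordered by (a.id, b.id); first 3.

2 | 8 ; 4 | 8 ; 5 | 9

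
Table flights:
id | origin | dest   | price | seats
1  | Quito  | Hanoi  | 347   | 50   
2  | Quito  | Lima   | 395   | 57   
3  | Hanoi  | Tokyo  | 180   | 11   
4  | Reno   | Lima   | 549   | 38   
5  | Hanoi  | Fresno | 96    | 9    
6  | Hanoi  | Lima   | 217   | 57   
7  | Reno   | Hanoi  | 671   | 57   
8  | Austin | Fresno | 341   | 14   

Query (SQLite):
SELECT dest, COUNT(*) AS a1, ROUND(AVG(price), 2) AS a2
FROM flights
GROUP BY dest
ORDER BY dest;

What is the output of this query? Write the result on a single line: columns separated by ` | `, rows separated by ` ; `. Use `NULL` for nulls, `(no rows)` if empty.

Fresno | 2 | 218.5 ; Hanoi | 2 | 509 ; Lima | 3 | 387 ; Tokyo | 1 | 180

Group flights by dest.
Per group compute: COUNT(*), ROUND(AVG(price), 2).
  Fresno: ids {5, 8} → COUNT(*)=2, ROUND(AVG(price), 2)=218.5
  Hanoi: ids {1, 7} → COUNT(*)=2, ROUND(AVG(price), 2)=509
  Lima: ids {2, 4, 6} → COUNT(*)=3, ROUND(AVG(price), 2)=387
  Tokyo: ids {3} → COUNT(*)=1, ROUND(AVG(price), 2)=180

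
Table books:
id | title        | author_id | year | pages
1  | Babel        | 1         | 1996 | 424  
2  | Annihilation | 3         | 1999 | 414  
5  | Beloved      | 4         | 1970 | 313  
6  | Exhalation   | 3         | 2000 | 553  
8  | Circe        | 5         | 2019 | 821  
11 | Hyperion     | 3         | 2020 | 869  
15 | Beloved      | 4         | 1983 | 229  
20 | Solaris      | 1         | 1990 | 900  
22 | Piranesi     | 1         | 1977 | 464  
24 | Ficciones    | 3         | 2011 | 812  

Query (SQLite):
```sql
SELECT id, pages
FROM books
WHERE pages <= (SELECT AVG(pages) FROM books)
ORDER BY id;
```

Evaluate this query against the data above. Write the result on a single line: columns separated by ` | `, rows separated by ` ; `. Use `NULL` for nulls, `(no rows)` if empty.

1 | 424 ; 2 | 414 ; 5 | 313 ; 6 | 553 ; 15 | 229 ; 22 | 464

Scalar subquery: AVG(pages) over all books rows = 579.9.
Keep rows where pages <= that value.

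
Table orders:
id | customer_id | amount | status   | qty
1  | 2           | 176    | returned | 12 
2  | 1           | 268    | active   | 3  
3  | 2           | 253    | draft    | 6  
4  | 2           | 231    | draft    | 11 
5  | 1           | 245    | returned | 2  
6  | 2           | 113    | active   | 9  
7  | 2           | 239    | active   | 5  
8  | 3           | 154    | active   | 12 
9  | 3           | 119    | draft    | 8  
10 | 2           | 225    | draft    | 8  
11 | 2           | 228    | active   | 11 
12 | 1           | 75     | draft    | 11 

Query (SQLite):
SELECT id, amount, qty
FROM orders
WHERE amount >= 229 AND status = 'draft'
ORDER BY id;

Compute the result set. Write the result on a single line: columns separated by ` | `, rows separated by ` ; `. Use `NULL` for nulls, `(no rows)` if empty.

3 | 253 | 6 ; 4 | 231 | 11

amount >= 229: ids {2, 3, 4, 5, 7}
status = 'draft': ids {3, 4, 9, 10, 12}
Combine with AND.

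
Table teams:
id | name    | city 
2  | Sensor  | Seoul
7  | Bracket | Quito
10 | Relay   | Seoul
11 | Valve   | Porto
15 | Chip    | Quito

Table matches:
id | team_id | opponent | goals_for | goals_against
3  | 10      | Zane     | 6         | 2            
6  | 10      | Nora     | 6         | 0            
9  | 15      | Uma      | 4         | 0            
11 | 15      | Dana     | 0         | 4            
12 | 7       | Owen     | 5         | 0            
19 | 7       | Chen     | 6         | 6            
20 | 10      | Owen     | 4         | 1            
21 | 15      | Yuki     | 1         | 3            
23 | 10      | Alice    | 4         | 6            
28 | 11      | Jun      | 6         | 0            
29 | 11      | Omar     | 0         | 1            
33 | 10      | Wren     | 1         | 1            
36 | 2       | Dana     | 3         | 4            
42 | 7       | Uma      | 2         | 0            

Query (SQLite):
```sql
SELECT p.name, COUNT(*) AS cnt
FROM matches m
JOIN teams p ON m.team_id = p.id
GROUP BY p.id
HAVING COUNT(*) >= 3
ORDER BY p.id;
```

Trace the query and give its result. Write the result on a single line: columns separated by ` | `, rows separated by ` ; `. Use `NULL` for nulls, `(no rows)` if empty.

Join each matches row to its teams via team_id.
Group joined rows by teams.id; compute COUNT(*) per group.
HAVING: keep groups with count ≥ 3.
  2: ids {36} → COUNT(*)=1
  7: ids {12, 19, 42} → COUNT(*)=3
  10: ids {3, 6, 20, 23, 33} → COUNT(*)=5
  11: ids {28, 29} → COUNT(*)=2
  15: ids {9, 11, 21} → COUNT(*)=3

Bracket | 3 ; Relay | 5 ; Chip | 3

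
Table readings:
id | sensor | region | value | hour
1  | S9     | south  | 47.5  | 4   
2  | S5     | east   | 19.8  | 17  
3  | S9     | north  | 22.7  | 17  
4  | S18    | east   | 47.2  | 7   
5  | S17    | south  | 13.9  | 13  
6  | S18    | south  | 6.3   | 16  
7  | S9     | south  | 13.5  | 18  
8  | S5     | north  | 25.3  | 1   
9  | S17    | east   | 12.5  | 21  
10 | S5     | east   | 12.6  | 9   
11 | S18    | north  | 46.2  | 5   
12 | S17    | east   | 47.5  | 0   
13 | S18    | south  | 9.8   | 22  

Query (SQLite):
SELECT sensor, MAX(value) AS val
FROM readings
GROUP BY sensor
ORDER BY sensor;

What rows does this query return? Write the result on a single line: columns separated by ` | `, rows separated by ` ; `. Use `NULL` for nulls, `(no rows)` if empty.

S17 | 47.5 ; S18 | 47.2 ; S5 | 25.3 ; S9 | 47.5

Partition readings by sensor; compute MAX(value) within each group.
  S17: ids {5, 9, 12} → MAX(value)=47.5
  S18: ids {4, 6, 11, 13} → MAX(value)=47.2
  S5: ids {2, 8, 10} → MAX(value)=25.3
  S9: ids {1, 3, 7} → MAX(value)=47.5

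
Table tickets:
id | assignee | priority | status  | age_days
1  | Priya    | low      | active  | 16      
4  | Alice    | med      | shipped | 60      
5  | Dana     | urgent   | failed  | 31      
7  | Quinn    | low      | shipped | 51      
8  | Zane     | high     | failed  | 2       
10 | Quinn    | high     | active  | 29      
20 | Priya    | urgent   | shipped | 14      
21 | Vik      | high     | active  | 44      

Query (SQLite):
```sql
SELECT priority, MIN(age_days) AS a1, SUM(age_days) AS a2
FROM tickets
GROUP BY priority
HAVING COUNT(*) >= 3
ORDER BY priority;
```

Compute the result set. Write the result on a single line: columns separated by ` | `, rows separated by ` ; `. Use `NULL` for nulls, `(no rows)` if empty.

high | 2 | 75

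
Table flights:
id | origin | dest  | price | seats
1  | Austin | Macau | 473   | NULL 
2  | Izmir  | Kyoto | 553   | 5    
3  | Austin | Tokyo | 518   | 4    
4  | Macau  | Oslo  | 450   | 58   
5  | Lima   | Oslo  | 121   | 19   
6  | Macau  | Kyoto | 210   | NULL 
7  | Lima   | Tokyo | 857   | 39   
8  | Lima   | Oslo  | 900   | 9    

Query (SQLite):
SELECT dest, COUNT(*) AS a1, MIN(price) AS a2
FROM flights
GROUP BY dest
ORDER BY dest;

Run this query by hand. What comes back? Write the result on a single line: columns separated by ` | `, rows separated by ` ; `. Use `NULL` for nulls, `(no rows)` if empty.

Group flights by dest.
Per group compute: COUNT(*), MIN(price).
  Kyoto: ids {2, 6} → COUNT(*)=2, MIN(price)=210
  Macau: ids {1} → COUNT(*)=1, MIN(price)=473
  Oslo: ids {4, 5, 8} → COUNT(*)=3, MIN(price)=121
  Tokyo: ids {3, 7} → COUNT(*)=2, MIN(price)=518

Kyoto | 2 | 210 ; Macau | 1 | 473 ; Oslo | 3 | 121 ; Tokyo | 2 | 518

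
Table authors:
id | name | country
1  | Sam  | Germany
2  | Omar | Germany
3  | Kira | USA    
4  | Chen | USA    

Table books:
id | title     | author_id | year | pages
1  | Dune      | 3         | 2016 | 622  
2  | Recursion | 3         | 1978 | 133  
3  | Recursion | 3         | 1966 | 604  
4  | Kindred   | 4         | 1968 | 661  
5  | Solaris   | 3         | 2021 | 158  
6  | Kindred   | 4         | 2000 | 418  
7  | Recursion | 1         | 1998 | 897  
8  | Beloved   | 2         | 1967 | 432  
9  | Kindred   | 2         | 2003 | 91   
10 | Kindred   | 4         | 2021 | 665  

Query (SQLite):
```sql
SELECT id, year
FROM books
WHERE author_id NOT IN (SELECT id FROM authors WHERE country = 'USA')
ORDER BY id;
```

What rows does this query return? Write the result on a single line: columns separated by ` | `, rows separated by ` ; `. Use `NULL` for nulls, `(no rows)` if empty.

7 | 1998 ; 8 | 1967 ; 9 | 2003

Inner query: authors.id where country = 'USA'.
Outer: keep books rows whose author_id is not in that set.
Inner query → {3, 4}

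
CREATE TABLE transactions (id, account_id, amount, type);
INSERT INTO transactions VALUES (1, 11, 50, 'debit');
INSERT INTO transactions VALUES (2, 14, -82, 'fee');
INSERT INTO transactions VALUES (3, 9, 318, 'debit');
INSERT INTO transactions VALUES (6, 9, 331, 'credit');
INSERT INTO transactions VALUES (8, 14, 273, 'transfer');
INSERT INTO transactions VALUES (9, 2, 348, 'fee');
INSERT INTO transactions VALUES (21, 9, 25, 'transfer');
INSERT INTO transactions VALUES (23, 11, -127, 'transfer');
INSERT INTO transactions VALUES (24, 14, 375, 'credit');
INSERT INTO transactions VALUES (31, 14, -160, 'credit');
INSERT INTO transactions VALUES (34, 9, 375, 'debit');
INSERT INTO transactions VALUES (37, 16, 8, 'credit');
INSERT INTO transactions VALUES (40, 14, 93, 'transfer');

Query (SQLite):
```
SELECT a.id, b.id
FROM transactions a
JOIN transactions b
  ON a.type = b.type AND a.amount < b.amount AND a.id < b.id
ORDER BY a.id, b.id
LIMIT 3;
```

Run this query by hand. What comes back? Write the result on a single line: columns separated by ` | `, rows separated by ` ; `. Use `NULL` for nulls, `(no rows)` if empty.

1 | 3 ; 1 | 34 ; 2 | 9

Pairs (a,b) with same type, a.amount < b.amount, a.id < b.id.
type groups: credit:{6,24,31,37} debit:{1,3,34} fee:{2,9} transfer:{8,21,23,40}
Ordered by (a.id, b.id); first 3.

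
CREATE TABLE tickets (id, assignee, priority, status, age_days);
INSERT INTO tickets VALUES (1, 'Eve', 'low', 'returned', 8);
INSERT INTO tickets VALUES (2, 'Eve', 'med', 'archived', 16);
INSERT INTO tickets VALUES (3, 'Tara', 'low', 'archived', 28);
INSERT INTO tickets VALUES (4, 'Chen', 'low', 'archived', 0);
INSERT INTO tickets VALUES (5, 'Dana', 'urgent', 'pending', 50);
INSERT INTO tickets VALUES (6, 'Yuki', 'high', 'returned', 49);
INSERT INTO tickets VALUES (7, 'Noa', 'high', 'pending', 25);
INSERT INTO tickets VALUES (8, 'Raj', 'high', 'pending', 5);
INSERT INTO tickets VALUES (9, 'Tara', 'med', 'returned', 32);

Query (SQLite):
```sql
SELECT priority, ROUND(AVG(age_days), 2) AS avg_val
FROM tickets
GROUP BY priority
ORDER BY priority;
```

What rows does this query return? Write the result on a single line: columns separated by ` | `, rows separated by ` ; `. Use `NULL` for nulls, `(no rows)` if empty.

Partition tickets by priority; compute ROUND(AVG(age_days), 2) within each group.
  high: ids {6, 7, 8} → ROUND(AVG(age_days), 2)=26.33
  low: ids {1, 3, 4} → ROUND(AVG(age_days), 2)=12
  med: ids {2, 9} → ROUND(AVG(age_days), 2)=24
  urgent: ids {5} → ROUND(AVG(age_days), 2)=50

high | 26.33 ; low | 12 ; med | 24 ; urgent | 50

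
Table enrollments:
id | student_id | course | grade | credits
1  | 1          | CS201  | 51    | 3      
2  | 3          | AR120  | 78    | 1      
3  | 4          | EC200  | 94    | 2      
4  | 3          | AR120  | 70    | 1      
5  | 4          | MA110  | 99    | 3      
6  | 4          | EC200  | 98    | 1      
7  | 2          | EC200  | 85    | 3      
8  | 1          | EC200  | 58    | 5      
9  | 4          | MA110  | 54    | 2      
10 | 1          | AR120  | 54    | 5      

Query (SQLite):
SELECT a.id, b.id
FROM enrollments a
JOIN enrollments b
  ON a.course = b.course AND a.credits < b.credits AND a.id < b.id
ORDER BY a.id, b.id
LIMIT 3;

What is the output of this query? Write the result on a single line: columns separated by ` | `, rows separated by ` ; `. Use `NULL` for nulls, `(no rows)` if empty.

2 | 10 ; 3 | 7 ; 3 | 8

Pairs (a,b) with same course, a.credits < b.credits, a.id < b.id.
course groups: AR120:{2,4,10} CS201:{1} EC200:{3,6,7,8} MA110:{5,9}
Ordered by (a.id, b.id); first 3.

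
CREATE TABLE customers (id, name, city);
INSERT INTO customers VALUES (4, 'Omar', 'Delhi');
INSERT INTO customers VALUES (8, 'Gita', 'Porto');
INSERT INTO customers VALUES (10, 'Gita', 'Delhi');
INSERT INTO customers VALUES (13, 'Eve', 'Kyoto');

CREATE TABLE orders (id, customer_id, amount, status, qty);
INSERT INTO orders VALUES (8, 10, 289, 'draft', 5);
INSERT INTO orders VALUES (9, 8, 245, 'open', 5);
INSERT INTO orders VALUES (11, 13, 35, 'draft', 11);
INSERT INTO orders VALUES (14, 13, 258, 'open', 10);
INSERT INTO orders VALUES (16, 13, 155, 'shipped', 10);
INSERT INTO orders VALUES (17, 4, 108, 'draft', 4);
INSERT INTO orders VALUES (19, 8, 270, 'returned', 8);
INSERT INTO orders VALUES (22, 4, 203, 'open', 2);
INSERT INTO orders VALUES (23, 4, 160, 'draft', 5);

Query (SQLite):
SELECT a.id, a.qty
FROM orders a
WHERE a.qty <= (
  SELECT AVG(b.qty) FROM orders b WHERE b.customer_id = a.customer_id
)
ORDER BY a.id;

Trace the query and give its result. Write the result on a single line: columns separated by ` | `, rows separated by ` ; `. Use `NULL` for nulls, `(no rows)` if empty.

For each orders row a, compute AVG(qty) over rows sharing a.customer_id.
Keep row a if a.qty <= that per-group AVG.
  customer_id=4: AVG(qty) = 3.666667
  customer_id=8: AVG(qty) = 6.5
  customer_id=10: AVG(qty) = 5.0
  customer_id=13: AVG(qty) = 10.333333

8 | 5 ; 9 | 5 ; 14 | 10 ; 16 | 10 ; 22 | 2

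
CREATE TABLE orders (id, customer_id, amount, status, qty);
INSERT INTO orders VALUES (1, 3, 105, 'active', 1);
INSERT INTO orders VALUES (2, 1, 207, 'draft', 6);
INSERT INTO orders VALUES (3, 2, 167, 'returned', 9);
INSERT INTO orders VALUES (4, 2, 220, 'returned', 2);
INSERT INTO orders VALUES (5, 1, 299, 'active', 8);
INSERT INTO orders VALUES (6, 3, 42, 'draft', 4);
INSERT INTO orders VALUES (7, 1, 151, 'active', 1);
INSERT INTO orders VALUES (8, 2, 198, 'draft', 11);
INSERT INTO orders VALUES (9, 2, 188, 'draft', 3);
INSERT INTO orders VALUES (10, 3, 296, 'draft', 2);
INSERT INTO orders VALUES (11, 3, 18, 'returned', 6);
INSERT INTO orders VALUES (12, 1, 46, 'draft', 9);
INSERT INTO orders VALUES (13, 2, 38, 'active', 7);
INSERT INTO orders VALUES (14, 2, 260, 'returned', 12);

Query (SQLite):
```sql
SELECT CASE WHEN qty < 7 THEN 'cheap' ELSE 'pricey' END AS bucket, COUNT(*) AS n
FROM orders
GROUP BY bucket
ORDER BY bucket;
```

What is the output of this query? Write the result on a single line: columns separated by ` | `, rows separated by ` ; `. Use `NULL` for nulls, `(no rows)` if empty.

Bucket rows by qty < 7 → 'cheap' else 'pricey'; count each bucket.

cheap | 8 ; pricey | 6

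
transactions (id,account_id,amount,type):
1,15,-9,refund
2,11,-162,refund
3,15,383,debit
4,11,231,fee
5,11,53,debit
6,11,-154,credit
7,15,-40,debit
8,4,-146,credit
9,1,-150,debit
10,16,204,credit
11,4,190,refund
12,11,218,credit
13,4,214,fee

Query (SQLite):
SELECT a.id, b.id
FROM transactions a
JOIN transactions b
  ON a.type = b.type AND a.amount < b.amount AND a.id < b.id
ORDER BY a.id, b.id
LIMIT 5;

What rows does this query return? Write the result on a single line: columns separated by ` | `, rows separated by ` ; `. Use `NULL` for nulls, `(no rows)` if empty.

1 | 11 ; 2 | 11 ; 6 | 8 ; 6 | 10 ; 6 | 12

Pairs (a,b) with same type, a.amount < b.amount, a.id < b.id.
type groups: credit:{6,8,10,12} debit:{3,5,7,9} fee:{4,13} refund:{1,2,11}
Ordered by (a.id, b.id); first 5.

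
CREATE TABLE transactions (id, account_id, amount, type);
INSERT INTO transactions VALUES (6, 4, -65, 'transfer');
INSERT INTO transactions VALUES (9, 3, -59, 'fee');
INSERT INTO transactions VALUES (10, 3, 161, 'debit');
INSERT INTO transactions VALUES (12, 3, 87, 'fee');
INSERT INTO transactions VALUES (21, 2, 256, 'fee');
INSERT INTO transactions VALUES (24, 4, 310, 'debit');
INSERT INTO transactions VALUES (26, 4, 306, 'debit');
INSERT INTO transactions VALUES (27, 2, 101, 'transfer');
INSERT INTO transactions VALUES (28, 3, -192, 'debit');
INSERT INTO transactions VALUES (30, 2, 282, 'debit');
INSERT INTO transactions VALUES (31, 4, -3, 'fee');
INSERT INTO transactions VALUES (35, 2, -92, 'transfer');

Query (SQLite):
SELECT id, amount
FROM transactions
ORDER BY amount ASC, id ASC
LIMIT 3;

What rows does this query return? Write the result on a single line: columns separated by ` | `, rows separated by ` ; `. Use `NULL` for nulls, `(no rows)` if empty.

28 | -192 ; 35 | -92 ; 6 | -65

Sort by amount asc, tiebreak id asc: (-192, id=28), (-92, id=35), (-65, id=6), (-59, id=9), (-3, id=31), (87, id=12) …. Take first 3.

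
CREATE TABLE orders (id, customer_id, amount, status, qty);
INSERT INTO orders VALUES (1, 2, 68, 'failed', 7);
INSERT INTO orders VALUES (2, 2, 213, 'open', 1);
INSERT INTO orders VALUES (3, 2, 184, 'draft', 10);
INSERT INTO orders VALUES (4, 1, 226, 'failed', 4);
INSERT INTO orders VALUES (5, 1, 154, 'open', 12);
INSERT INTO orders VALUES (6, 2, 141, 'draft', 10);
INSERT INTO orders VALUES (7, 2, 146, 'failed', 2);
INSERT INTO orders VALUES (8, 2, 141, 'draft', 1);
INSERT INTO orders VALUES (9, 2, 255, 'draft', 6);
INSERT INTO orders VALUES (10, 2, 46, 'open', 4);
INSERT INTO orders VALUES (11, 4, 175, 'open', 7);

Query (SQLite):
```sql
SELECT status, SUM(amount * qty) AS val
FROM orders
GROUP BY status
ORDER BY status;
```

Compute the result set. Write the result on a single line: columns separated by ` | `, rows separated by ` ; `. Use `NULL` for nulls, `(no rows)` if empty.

draft | 4921 ; failed | 1672 ; open | 3470

For each row compute amount * qty.
Group by status; take SUM of the expression per group.
  draft: ids {3, 6, 8, 9} → SUM(amount * qty)=4921
  failed: ids {1, 4, 7} → SUM(amount * qty)=1672
  open: ids {2, 5, 10, 11} → SUM(amount * qty)=3470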